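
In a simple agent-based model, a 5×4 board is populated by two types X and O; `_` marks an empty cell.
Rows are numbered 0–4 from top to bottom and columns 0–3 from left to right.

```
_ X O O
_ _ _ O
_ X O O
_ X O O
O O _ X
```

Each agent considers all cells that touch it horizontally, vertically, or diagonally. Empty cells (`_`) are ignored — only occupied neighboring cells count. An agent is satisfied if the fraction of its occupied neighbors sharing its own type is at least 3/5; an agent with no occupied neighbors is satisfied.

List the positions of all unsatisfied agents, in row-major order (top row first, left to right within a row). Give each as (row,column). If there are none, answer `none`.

Row 0: (0,1)X 0/1 ✗ · (0,2)O 2/3 ✓ · (0,3)O 2/2 ✓
Row 1: (1,3)O 4/4 ✓
Row 2: (2,1)X 1/3 ✗ · (2,2)O 4/6 ✓ · (2,3)O 4/4 ✓
Row 3: (3,1)X 1/5 ✗ · (3,2)O 4/7 ✗ · (3,3)O 3/4 ✓
Row 4: (4,0)O 1/2 ✗ · (4,1)O 2/3 ✓ · (4,3)X 0/2 ✗

(0,1), (2,1), (3,1), (3,2), (4,0), (4,3)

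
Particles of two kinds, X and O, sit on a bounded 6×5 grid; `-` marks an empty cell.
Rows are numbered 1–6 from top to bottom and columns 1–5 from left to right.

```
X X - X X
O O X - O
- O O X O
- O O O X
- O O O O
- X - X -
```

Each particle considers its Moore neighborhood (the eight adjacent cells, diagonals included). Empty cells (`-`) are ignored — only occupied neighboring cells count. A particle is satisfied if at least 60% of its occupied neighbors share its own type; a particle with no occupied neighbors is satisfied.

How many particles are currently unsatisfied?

13

(1,1)X 1/3 unhappy
(1,2)X 2/4 unhappy
(1,4)X 2/3 ok
(1,5)X 1/2 unhappy
(2,1)O 2/4 unhappy
(2,2)O 3/6 unhappy
(2,3)X 3/6 unhappy
(2,5)O 1/4 unhappy
(3,2)O 5/6 ok
(3,3)O 5/7 ok
(3,4)X 2/7 unhappy
(3,5)O 2/4 unhappy
(4,2)O 5/5 ok
(4,3)O 7/8 ok
(4,4)O 6/8 ok
(4,5)X 1/5 unhappy
(5,2)O 3/4 ok
(5,3)O 5/7 ok
(5,4)O 4/6 ok
(5,5)O 2/4 unhappy
(6,2)X 0/2 unhappy
(6,4)X 0/3 unhappy
Unsatisfied: (1,1), (1,2), (1,5), (2,1), (2,2), (2,3), (2,5), (3,4), (3,5), (4,5), (5,5), (6,2), (6,4) — 13 in total.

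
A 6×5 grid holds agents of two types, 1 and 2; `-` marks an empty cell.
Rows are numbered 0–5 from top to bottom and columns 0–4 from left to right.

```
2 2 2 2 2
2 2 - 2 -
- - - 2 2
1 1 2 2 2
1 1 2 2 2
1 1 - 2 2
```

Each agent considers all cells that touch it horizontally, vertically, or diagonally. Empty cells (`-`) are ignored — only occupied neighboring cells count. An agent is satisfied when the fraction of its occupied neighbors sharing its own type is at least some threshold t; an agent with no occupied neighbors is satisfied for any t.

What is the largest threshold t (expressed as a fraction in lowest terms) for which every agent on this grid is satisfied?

(0,0)2 3/3
(0,1)2 4/4
(0,2)2 4/4
(0,3)2 3/3
(0,4)2 2/2
(1,0)2 3/3
(1,1)2 4/4
(1,3)2 5/5
(2,3)2 5/5
(2,4)2 4/4
(3,0)1 3/3
(3,1)1 3/5
(3,2)2 4/6
(3,3)2 7/7
(3,4)2 5/5
(4,0)1 5/5
(4,1)1 5/7
(4,2)2 4/7
(4,3)2 7/7
(4,4)2 5/5
(5,0)1 3/3
(5,1)1 3/4
(5,3)2 4/4
(5,4)2 3/3
The smallest same-type fraction is 4/7 at (4,2), which reduces to 4/7. Any threshold above that leaves this agent unsatisfied.

4/7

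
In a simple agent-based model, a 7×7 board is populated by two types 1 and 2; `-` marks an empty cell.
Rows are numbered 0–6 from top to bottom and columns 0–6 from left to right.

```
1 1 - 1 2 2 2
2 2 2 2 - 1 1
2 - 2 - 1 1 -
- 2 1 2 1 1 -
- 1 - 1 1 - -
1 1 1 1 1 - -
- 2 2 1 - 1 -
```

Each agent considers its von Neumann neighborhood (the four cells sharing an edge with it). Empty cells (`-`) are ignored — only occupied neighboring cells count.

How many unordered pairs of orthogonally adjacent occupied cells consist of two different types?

15

Scan each occupied cell's neighbors to the right and below so each pair is counted once.
Row 0: 1(0,0)–1(0,1)= 1(0,0)–2(1,0)≠ 1(0,1)–2(1,1)≠ 1(0,3)–2(0,4)≠ 1(0,3)–2(1,3)≠ 2(0,4)–2(0,5)= 2(0,5)–2(0,6)= 2(0,5)–1(1,5)≠ 2(0,6)–1(1,6)≠  → 6/9 unlike.
Row 1: 2(1,0)–2(1,1)= 2(1,0)–2(2,0)= 2(1,1)–2(1,2)= 2(1,2)–2(1,3)= 2(1,2)–2(2,2)= 1(1,5)–1(1,6)= 1(1,5)–1(2,5)=  → 0/7 unlike.
Row 2: 2(2,2)–1(3,2)≠ 1(2,4)–1(2,5)= 1(2,4)–1(3,4)= 1(2,5)–1(3,5)=  → 1/4 unlike.
Row 3: 2(3,1)–1(3,2)≠ 2(3,1)–1(4,1)≠ 1(3,2)–2(3,3)≠ 2(3,3)–1(3,4)≠ 2(3,3)–1(4,3)≠ 1(3,4)–1(3,5)= 1(3,4)–1(4,4)=  → 5/7 unlike.
Row 4: 1(4,1)–1(5,1)= 1(4,3)–1(4,4)= 1(4,3)–1(5,3)= 1(4,4)–1(5,4)=  → 0/4 unlike.
Row 5: 1(5,0)–1(5,1)= 1(5,1)–1(5,2)= 1(5,1)–2(6,1)≠ 1(5,2)–1(5,3)= 1(5,2)–2(6,2)≠ 1(5,3)–1(5,4)= 1(5,3)–1(6,3)=  → 2/7 unlike.
Row 6: 2(6,1)–2(6,2)= 2(6,2)–1(6,3)≠  → 1/2 unlike.
Total adjacent occupied pairs: 40; unlike-type pairs: 15.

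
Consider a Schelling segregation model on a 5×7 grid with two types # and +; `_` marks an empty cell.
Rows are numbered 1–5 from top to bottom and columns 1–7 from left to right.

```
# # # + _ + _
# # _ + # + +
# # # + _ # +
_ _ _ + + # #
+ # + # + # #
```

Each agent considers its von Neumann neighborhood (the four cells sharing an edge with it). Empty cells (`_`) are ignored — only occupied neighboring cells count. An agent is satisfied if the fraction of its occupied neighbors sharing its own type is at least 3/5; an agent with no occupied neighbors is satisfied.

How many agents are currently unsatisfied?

(1,1)# 2/2 ✓
(1,2)# 3/3 ✓
(1,3)# 1/2 ✗
(1,4)+ 1/2 ✗
(1,6)+ 1/1 ✓
(2,1)# 3/3 ✓
(2,2)# 3/3 ✓
(2,4)+ 2/3 ✓
(2,5)# 0/2 ✗
(2,6)+ 2/4 ✗
(2,7)+ 2/2 ✓
(3,1)# 2/2 ✓
(3,2)# 3/3 ✓
(3,3)# 1/2 ✗
(3,4)+ 2/3 ✓
(3,6)# 1/3 ✗
(3,7)+ 1/3 ✗
(4,4)+ 2/3 ✓
(4,5)+ 2/3 ✓
(4,6)# 3/4 ✓
(4,7)# 2/3 ✓
(5,1)+ 0/1 ✗
(5,2)# 0/2 ✗
(5,3)+ 0/2 ✗
(5,4)# 0/3 ✗
(5,5)+ 1/3 ✗
(5,6)# 2/3 ✓
(5,7)# 2/2 ✓
Unsatisfied: (1,3), (1,4), (2,5), (2,6), (3,3), (3,6), (3,7), (5,1), (5,2), (5,3), (5,4), (5,5) — 12 in total.

12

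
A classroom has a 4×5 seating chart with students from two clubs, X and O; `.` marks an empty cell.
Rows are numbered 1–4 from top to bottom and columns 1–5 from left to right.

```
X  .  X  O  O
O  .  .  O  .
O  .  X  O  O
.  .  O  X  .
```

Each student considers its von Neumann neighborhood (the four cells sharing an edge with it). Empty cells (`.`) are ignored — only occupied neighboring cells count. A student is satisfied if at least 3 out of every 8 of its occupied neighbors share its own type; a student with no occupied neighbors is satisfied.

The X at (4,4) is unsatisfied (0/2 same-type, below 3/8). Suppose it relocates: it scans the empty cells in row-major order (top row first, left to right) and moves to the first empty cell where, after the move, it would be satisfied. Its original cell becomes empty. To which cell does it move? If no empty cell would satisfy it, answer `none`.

Vacating (4,4). Empty cells in order:
  (1,2): 2/2 same-type → satisfied — stop here.

(1,2)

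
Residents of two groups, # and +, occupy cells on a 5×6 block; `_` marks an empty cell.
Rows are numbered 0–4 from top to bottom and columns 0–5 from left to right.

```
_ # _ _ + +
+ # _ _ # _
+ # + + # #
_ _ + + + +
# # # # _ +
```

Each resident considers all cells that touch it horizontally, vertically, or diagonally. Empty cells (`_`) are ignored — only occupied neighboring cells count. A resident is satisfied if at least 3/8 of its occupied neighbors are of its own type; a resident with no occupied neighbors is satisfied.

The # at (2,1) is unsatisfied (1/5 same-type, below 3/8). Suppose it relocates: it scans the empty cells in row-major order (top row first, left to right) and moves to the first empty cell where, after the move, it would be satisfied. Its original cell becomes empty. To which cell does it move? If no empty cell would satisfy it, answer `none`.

(0,0)

Vacating (2,1). Empty cells in order:
  (0,0): 2/3 same-type → satisfied — stop here.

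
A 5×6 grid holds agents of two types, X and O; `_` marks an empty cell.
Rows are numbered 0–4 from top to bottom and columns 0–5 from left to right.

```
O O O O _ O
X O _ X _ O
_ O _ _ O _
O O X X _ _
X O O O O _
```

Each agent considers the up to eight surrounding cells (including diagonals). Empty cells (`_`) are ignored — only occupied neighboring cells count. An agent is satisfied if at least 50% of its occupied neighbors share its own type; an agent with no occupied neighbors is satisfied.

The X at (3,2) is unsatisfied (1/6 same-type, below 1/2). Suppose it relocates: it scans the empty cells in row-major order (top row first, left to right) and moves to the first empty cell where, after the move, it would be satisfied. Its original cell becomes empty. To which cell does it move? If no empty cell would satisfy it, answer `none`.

(2,3)

Vacating (3,2). Empty cells in order:
  (0,4): 1/4 same-type → still unsatisfied.
  (1,2): 1/6 same-type → still unsatisfied.
  (1,4): 1/5 same-type → still unsatisfied.
  (2,0): 1/5 same-type → still unsatisfied.
  (2,2): 2/5 same-type → still unsatisfied.
  (2,3): 2/3 same-type → satisfied — stop here.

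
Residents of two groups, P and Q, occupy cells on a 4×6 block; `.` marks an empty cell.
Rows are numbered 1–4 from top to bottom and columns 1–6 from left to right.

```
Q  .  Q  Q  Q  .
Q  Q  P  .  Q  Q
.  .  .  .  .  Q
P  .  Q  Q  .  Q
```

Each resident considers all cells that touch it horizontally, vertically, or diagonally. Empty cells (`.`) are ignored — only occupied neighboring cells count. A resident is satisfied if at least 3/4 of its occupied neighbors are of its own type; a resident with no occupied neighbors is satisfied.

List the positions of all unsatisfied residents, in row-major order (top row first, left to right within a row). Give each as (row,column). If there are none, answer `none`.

(1,3), (2,3)

(1,1)Q 2/2 ✓
(1,3)Q 2/3 ✗
(1,4)Q 3/4 ✓
(1,5)Q 3/3 ✓
(2,1)Q 2/2 ✓
(2,2)Q 3/4 ✓
(2,3)P 0/3 ✗
(2,5)Q 4/4 ✓
(2,6)Q 3/3 ✓
(3,6)Q 3/3 ✓
(4,1)P 0/0 ✓
(4,3)Q 1/1 ✓
(4,4)Q 1/1 ✓
(4,6)Q 1/1 ✓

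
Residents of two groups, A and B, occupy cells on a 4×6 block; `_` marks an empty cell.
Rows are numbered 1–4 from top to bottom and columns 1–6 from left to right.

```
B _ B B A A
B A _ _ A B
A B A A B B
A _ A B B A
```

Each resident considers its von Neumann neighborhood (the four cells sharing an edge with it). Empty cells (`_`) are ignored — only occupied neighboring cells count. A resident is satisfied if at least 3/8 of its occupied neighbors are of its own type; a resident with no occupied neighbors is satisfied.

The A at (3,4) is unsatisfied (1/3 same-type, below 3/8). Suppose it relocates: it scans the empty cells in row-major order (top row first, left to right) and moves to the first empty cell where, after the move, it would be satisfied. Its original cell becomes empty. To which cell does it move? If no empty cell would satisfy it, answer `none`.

Vacating (3,4). Empty cells in order:
  (1,2): 1/3 same-type → still unsatisfied.
  (2,3): 2/3 same-type → satisfied — stop here.

(2,3)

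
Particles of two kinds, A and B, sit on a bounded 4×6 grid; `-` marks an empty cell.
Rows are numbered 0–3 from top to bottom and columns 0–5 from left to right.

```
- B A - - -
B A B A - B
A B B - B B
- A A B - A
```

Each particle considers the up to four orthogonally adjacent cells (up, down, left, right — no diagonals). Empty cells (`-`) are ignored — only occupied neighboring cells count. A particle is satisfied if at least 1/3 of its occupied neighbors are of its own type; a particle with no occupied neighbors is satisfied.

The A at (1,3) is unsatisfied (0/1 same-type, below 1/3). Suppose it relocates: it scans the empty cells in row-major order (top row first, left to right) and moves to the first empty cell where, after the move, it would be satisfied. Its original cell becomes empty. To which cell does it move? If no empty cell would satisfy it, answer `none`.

Vacating (1,3). Empty cells in order:
  (0,0): 0/2 same-type → still unsatisfied.
  (0,3): 1/1 same-type → satisfied — stop here.

(0,3)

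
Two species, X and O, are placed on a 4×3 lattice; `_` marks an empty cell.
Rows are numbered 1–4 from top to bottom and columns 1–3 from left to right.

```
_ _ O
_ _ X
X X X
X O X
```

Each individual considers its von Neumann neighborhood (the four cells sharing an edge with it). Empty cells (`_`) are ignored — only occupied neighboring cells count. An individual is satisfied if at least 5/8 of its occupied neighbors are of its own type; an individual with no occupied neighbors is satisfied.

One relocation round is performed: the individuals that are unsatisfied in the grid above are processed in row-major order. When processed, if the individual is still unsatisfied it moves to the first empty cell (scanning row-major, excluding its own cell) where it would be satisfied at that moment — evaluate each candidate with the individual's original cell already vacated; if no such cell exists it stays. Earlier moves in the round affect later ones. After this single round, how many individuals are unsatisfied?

Initially unsatisfied (in order): (1,3), (2,3), (4,1), (4,2), (4,3).
  (1,3) → (1,1).
  (2,3): now satisfied by earlier moves; stays.
  (4,1) → (1,3).
  (4,2): no empty cell satisfies it; stays.
  (4,3) → (2,2).
Resulting grid:
O _ X
_ X X
X X X
_ O _
Unsatisfied now: (4,2).

1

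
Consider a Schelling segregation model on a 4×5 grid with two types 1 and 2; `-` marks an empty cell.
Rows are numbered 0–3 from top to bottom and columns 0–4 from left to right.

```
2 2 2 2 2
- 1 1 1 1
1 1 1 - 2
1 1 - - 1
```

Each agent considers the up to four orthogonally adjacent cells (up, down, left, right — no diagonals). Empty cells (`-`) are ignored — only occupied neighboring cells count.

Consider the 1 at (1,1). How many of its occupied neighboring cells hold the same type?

2

Occupied neighbors of (1,1): (0,1)=2, (2,1)=1, (1,2)=1.
Same type (1): 2 of 3.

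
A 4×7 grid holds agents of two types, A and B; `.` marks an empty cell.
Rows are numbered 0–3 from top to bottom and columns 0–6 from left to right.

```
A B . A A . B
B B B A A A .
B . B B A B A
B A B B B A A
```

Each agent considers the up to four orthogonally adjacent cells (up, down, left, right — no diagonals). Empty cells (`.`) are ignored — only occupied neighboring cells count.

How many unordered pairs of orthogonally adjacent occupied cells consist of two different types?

Scan each occupied cell's neighbors to the right and below so each pair is counted once.
Row 0: A(0,0)–B(0,1)≠ A(0,0)–B(1,0)≠ B(0,1)–B(1,1)= A(0,3)–A(0,4)= A(0,3)–A(1,3)= A(0,4)–A(1,4)=  → 2/6 unlike.
Row 1: B(1,0)–B(1,1)= B(1,0)–B(2,0)= B(1,1)–B(1,2)= B(1,2)–A(1,3)≠ B(1,2)–B(2,2)= A(1,3)–A(1,4)= A(1,3)–B(2,3)≠ A(1,4)–A(1,5)= A(1,4)–A(2,4)= A(1,5)–B(2,5)≠  → 3/10 unlike.
Row 2: B(2,0)–B(3,0)= B(2,2)–B(2,3)= B(2,2)–B(3,2)= B(2,3)–A(2,4)≠ B(2,3)–B(3,3)= A(2,4)–B(2,5)≠ A(2,4)–B(3,4)≠ B(2,5)–A(2,6)≠ B(2,5)–A(3,5)≠ A(2,6)–A(3,6)=  → 5/10 unlike.
Row 3: B(3,0)–A(3,1)≠ A(3,1)–B(3,2)≠ B(3,2)–B(3,3)= B(3,3)–B(3,4)= B(3,4)–A(3,5)≠ A(3,5)–A(3,6)=  → 3/6 unlike.
Total adjacent occupied pairs: 32; unlike-type pairs: 13.

13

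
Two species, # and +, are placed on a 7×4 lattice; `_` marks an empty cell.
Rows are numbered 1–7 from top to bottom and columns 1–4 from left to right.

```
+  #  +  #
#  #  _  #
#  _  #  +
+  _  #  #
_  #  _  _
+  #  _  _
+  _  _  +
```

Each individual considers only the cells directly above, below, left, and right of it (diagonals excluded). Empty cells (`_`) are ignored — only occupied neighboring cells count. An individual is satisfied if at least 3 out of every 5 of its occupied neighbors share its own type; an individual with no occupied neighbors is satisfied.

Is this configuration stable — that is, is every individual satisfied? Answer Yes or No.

Row 1: (1,1)+ 0/2 ✗ · (1,2)# 1/3 ✗ · (1,3)+ 0/2 ✗ · (1,4)# 1/2 ✗
Row 2: (2,1)# 2/3 ✓ · (2,2)# 2/2 ✓ · (2,4)# 1/2 ✗
Row 3: (3,1)# 1/2 ✗ · (3,3)# 1/2 ✗ · (3,4)+ 0/3 ✗
Row 4: (4,1)+ 0/1 ✗ · (4,3)# 2/2 ✓ · (4,4)# 1/2 ✗
Row 5: (5,2)# 1/1 ✓
Row 6: (6,1)+ 1/2 ✗ · (6,2)# 1/2 ✗
Row 7: (7,1)+ 1/1 ✓ · (7,4)+ 0/0 ✓
For instance (1,1) has only 0/2 same-type neighbors, below 3/5.

No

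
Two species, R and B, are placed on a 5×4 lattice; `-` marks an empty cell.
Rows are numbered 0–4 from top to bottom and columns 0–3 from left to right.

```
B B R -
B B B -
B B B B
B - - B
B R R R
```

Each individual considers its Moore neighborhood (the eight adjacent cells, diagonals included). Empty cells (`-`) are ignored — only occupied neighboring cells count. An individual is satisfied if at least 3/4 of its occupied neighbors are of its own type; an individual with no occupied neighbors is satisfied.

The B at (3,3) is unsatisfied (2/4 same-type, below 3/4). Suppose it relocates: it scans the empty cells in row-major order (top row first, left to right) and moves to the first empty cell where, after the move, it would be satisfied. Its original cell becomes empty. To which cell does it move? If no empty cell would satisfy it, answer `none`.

Vacating (3,3). Empty cells in order:
  (0,3): 1/2 same-type → still unsatisfied.
  (1,3): 3/4 same-type → satisfied — stop here.

(1,3)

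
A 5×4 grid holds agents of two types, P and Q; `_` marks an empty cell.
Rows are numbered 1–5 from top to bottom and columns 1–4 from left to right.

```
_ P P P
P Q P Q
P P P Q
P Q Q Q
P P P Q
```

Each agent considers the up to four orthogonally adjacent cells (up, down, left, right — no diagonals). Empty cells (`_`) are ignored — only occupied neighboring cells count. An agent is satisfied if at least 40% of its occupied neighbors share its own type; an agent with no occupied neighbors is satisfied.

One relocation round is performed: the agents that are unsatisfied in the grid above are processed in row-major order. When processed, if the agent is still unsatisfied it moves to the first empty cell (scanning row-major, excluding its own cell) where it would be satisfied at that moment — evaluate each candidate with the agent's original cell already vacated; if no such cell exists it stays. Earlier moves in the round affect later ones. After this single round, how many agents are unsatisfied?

3

Initially unsatisfied (in order): (2,2), (2,4), (4,2), (5,3).
  (2,2): no empty cell satisfies it; stays.
  (2,4): no empty cell satisfies it; stays.
  (4,2): no empty cell satisfies it; stays.
  (5,3) → (1,1).
Resulting grid:
P P P P
P Q P Q
P P P Q
P Q Q Q
P P _ Q
Unsatisfied now: (2,2), (2,4), (4,2).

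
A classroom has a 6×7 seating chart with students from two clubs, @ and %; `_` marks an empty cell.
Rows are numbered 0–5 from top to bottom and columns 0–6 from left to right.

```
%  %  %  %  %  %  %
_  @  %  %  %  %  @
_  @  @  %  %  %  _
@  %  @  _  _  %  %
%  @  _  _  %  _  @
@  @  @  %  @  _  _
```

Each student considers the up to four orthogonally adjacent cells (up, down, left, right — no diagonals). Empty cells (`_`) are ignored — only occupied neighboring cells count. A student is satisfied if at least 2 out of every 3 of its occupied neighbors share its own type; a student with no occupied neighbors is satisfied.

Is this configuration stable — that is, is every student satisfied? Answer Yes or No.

No

Row 0: (0,0)% 1/1 satisfied · (0,1)% 2/3 satisfied · (0,2)% 3/3 satisfied · (0,3)% 3/3 satisfied · (0,4)% 3/3 satisfied · (0,5)% 3/3 satisfied · (0,6)% 1/2 not
Row 1: (1,1)@ 1/3 not · (1,2)% 2/4 not · (1,3)% 4/4 satisfied · (1,4)% 4/4 satisfied · (1,5)% 3/4 satisfied · (1,6)@ 0/2 not
Row 2: (2,1)@ 2/3 satisfied · (2,2)@ 2/4 not · (2,3)% 2/3 satisfied · (2,4)% 3/3 satisfied · (2,5)% 3/3 satisfied
Row 3: (3,0)@ 0/2 not · (3,1)% 0/4 not · (3,2)@ 1/2 not · (3,5)% 2/2 satisfied · (3,6)% 1/2 not
Row 4: (4,0)% 0/3 not · (4,1)@ 1/3 not · (4,4)% 0/1 not · (4,6)@ 0/1 not
Row 5: (5,0)@ 1/2 not · (5,1)@ 3/3 satisfied · (5,2)@ 1/2 not · (5,3)% 0/2 not · (5,4)@ 0/2 not
For instance (0,6) has only 1/2 same-type neighbors, below 2/3.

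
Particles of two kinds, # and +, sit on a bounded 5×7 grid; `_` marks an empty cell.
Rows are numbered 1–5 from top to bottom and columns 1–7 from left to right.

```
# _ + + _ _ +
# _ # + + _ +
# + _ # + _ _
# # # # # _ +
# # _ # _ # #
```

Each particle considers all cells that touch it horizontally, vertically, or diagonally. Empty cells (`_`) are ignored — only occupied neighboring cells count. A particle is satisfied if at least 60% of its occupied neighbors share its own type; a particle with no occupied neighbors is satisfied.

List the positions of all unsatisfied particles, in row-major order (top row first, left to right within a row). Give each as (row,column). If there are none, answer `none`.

Row 1: (1,1)# 1/1 satisfied · (1,3)+ 2/3 satisfied · (1,4)+ 3/4 satisfied · (1,7)+ 1/1 satisfied
Row 2: (2,1)# 2/3 satisfied · (2,3)# 1/5 not · (2,4)+ 4/6 satisfied · (2,5)+ 3/4 satisfied · (2,7)+ 1/1 satisfied
Row 3: (3,1)# 3/4 satisfied · (3,2)+ 0/6 not · (3,4)# 4/7 not · (3,5)+ 2/5 not
Row 4: (4,1)# 4/5 satisfied · (4,2)# 5/6 satisfied · (4,3)# 5/6 satisfied · (4,4)# 4/5 satisfied · (4,5)# 4/5 satisfied · (4,7)+ 0/2 not
Row 5: (5,1)# 3/3 satisfied · (5,2)# 4/4 satisfied · (5,4)# 3/3 satisfied · (5,6)# 2/3 satisfied · (5,7)# 1/2 not

(2,3), (3,2), (3,4), (3,5), (4,7), (5,7)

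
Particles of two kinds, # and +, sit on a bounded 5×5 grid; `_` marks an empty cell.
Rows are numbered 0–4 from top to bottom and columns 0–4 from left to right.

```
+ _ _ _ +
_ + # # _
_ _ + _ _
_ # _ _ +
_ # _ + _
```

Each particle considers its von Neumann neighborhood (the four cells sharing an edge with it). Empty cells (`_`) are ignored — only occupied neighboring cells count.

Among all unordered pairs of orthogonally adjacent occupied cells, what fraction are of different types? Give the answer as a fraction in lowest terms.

1/2

Scan each occupied cell's neighbors to the right and below so each pair is counted once.
From row 1: 2 unlike of 3 pairs (running 2/3).
From row 3: 0 unlike of 1 pairs (running 2/4).
Total adjacent occupied pairs: 4; unlike-type pairs: 2.
2/4 reduces to 1/2.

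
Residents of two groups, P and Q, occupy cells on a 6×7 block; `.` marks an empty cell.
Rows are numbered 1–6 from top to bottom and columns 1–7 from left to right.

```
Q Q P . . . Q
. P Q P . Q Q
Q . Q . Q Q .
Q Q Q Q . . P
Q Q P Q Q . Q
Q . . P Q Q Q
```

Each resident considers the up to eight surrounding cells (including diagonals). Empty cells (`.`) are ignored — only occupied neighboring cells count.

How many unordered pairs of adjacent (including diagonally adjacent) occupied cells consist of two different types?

20

Scan each occupied cell's neighbors to the right and below (and the two forward diagonals) so each pair is counted once.
Row 1: Q(1,1)–Q(1,2)= Q(1,1)–P(2,2)≠ Q(1,2)–P(1,3)≠ Q(1,2)–P(2,2)≠ Q(1,2)–Q(2,3)= P(1,3)–Q(2,3)≠ P(1,3)–P(2,4)= P(1,3)–P(2,2)= Q(1,7)–Q(2,7)= Q(1,7)–Q(2,6)=  → 4/10 unlike.
Row 2: P(2,2)–Q(2,3)≠ P(2,2)–Q(3,3)≠ P(2,2)–Q(3,1)≠ Q(2,3)–P(2,4)≠ Q(2,3)–Q(3,3)= P(2,4)–Q(3,5)≠ P(2,4)–Q(3,3)≠ Q(2,6)–Q(2,7)= Q(2,6)–Q(3,6)= Q(2,6)–Q(3,5)= Q(2,7)–Q(3,6)=  → 6/11 unlike.
Row 3: Q(3,1)–Q(4,1)= Q(3,1)–Q(4,2)= Q(3,3)–Q(4,3)= Q(3,3)–Q(4,4)= Q(3,3)–Q(4,2)= Q(3,5)–Q(3,6)= Q(3,5)–Q(4,4)= Q(3,6)–P(4,7)≠  → 1/8 unlike.
Row 4: Q(4,1)–Q(4,2)= Q(4,1)–Q(5,1)= Q(4,1)–Q(5,2)= Q(4,2)–Q(4,3)= Q(4,2)–Q(5,2)= Q(4,2)–P(5,3)≠ Q(4,2)–Q(5,1)= Q(4,3)–Q(4,4)= Q(4,3)–P(5,3)≠ Q(4,3)–Q(5,4)= Q(4,3)–Q(5,2)= Q(4,4)–Q(5,4)= Q(4,4)–Q(5,5)= Q(4,4)–P(5,3)≠ P(4,7)–Q(5,7)≠  → 4/15 unlike.
Row 5: Q(5,1)–Q(5,2)= Q(5,1)–Q(6,1)= Q(5,2)–P(5,3)≠ Q(5,2)–Q(6,1)= P(5,3)–Q(5,4)≠ P(5,3)–P(6,4)= Q(5,4)–Q(5,5)= Q(5,4)–P(6,4)≠ Q(5,4)–Q(6,5)= Q(5,5)–Q(6,5)= Q(5,5)–Q(6,6)= Q(5,5)–P(6,4)≠ Q(5,7)–Q(6,7)= Q(5,7)–Q(6,6)=  → 4/14 unlike.
Row 6: P(6,4)–Q(6,5)≠ Q(6,5)–Q(6,6)= Q(6,6)–Q(6,7)=  → 1/3 unlike.
Total adjacent occupied pairs: 61; unlike-type pairs: 20.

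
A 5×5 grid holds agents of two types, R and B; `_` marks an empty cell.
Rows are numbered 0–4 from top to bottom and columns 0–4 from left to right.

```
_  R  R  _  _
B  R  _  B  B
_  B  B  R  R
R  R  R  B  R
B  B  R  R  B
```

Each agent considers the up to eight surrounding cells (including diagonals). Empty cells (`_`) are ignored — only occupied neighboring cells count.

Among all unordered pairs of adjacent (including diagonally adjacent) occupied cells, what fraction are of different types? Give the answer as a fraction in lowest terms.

Scan each occupied cell's neighbors to the right and below (and the two forward diagonals) so each pair is counted once.
Row 0: R(0,1)–R(0,2)= R(0,1)–R(1,1)= R(0,1)–B(1,0)≠ R(0,2)–B(1,3)≠ R(0,2)–R(1,1)=  → 2/5 unlike.
Row 1: B(1,0)–R(1,1)≠ B(1,0)–B(2,1)= R(1,1)–B(2,1)≠ R(1,1)–B(2,2)≠ B(1,3)–B(1,4)= B(1,3)–R(2,3)≠ B(1,3)–R(2,4)≠ B(1,3)–B(2,2)= B(1,4)–R(2,4)≠ B(1,4)–R(2,3)≠  → 7/10 unlike.
Row 2: B(2,1)–B(2,2)= B(2,1)–R(3,1)≠ B(2,1)–R(3,2)≠ B(2,1)–R(3,0)≠ B(2,2)–R(2,3)≠ B(2,2)–R(3,2)≠ B(2,2)–B(3,3)= B(2,2)–R(3,1)≠ R(2,3)–R(2,4)= R(2,3)–B(3,3)≠ R(2,3)–R(3,4)= R(2,3)–R(3,2)= R(2,4)–R(3,4)= R(2,4)–B(3,3)≠  → 8/14 unlike.
Row 3: R(3,0)–R(3,1)= R(3,0)–B(4,0)≠ R(3,0)–B(4,1)≠ R(3,1)–R(3,2)= R(3,1)–B(4,1)≠ R(3,1)–R(4,2)= R(3,1)–B(4,0)≠ R(3,2)–B(3,3)≠ R(3,2)–R(4,2)= R(3,2)–R(4,3)= R(3,2)–B(4,1)≠ B(3,3)–R(3,4)≠ B(3,3)–R(4,3)≠ B(3,3)–B(4,4)= B(3,3)–R(4,2)≠ R(3,4)–B(4,4)≠ R(3,4)–R(4,3)=  → 10/17 unlike.
Row 4: B(4,0)–B(4,1)= B(4,1)–R(4,2)≠ R(4,2)–R(4,3)= R(4,3)–B(4,4)≠  → 2/4 unlike.
Total adjacent occupied pairs: 50; unlike-type pairs: 29.
29/50 is already in lowest terms.

29/50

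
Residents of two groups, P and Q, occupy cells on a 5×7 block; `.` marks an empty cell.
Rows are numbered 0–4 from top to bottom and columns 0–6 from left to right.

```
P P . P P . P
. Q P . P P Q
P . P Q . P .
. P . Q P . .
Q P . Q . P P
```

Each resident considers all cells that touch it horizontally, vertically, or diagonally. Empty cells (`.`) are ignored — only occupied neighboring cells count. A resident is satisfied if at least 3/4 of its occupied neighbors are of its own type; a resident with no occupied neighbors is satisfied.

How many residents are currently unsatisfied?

(0,0)P 1/2 unhappy
(0,1)P 2/3 unhappy
(0,3)P 3/3 ok
(0,4)P 3/3 ok
(0,6)P 1/2 unhappy
(1,1)Q 0/5 unhappy
(1,2)P 3/5 unhappy
(1,4)P 4/5 ok
(1,5)P 4/5 ok
(1,6)Q 0/3 unhappy
(2,0)P 1/2 unhappy
(2,2)P 2/5 unhappy
(2,3)Q 1/5 unhappy
(2,5)P 3/4 ok
(3,1)P 3/4 ok
(3,3)Q 2/4 unhappy
(3,4)P 2/5 unhappy
(4,0)Q 0/2 unhappy
(4,1)P 1/2 unhappy
(4,3)Q 1/2 unhappy
(4,5)P 2/2 ok
(4,6)P 1/1 ok
Unsatisfied: (0,0), (0,1), (0,6), (1,1), (1,2), (1,6), (2,0), (2,2), (2,3), (3,3), (3,4), (4,0), (4,1), (4,3) — 14 in total.

14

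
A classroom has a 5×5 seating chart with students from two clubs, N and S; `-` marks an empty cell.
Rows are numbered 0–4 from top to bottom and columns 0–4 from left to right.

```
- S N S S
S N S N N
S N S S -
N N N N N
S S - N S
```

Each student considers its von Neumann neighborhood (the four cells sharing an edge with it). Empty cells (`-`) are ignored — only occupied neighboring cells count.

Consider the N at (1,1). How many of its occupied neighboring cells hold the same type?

1

Occupied neighbors of (1,1): (0,1)=S, (2,1)=N, (1,0)=S, (1,2)=S.
Same type (N): 1 of 4.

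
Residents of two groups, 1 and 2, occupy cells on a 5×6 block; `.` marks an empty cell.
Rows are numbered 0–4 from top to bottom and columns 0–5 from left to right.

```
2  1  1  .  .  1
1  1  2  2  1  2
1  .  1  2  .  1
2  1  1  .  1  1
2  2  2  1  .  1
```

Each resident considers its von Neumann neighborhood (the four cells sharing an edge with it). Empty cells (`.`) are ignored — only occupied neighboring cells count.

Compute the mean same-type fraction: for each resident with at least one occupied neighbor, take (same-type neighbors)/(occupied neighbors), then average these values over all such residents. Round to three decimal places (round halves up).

0.483

Row 0: (0,0)2 0/2 · (0,1)1 2/3 · (0,2)1 1/2 · (0,5)1 0/1
Row 1: (1,0)1 2/3 · (1,1)1 2/3 · (1,2)2 1/4 · (1,3)2 2/3 · (1,4)1 0/2 · (1,5)2 0/3
Row 2: (2,0)1 1/2 · (2,2)1 1/3 · (2,3)2 1/2 · (2,5)1 1/2
Row 3: (3,0)2 1/3 · (3,1)1 1/3 · (3,2)1 2/3 · (3,4)1 1/1 · (3,5)1 3/3
Row 4: (4,0)2 2/2 · (4,1)2 2/3 · (4,2)2 1/3 · (4,3)1 0/1 · (4,5)1 1/1
Sum over 24 residents: 0/2 + 2/3 + 1/2 + 0/1 + 2/3 + 2/3 + 1/4 + 2/3 + 0/2 + 0/3 + 1/2 + 1/3 + 1/2 + 1/2 + 1/3 + 1/3 + 2/3 + 1/1 + 3/3 + 2/2 + 2/3 + 1/3 + 0/1 + 1/1 = 139/12; mean = 139/12 ÷ 24 = 139/288 = 0.482638… → 0.483.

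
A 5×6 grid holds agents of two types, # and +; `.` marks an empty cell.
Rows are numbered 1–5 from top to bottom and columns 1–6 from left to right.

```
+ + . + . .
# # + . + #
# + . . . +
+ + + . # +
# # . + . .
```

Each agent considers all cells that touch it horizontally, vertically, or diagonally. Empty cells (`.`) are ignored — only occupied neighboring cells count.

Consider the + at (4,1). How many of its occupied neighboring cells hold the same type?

Occupied neighbors of (4,1): (3,1)=#, (3,2)=+, (4,2)=+, (5,1)=#, (5,2)=#.
Same type (+): 2 of 5.

2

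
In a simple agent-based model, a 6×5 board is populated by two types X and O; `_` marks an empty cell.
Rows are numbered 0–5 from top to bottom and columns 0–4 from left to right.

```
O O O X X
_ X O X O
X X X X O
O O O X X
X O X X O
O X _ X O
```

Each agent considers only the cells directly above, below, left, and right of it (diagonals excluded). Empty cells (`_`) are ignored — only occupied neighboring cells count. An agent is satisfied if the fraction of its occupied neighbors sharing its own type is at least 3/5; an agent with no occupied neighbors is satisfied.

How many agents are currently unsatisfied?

(0,0)O 1/1 satisfied
(0,1)O 2/3 satisfied
(0,2)O 2/3 satisfied
(0,3)X 2/3 satisfied
(0,4)X 1/2 not
(1,1)X 1/3 not
(1,2)O 1/4 not
(1,3)X 2/4 not
(1,4)O 1/3 not
(2,0)X 1/2 not
(2,1)X 3/4 satisfied
(2,2)X 2/4 not
(2,3)X 3/4 satisfied
(2,4)O 1/3 not
(3,0)O 1/3 not
(3,1)O 3/4 satisfied
(3,2)O 1/4 not
(3,3)X 3/4 satisfied
(3,4)X 1/3 not
(4,0)X 0/3 not
(4,1)O 1/4 not
(4,2)X 1/3 not
(4,3)X 3/4 satisfied
(4,4)O 1/3 not
(5,0)O 0/2 not
(5,1)X 0/2 not
(5,3)X 1/2 not
(5,4)O 1/2 not
Unsatisfied: (0,4), (1,1), (1,2), (1,3), (1,4), (2,0), (2,2), (2,4), (3,0), (3,2), (3,4), (4,0), (4,1), (4,2), (4,4), (5,0), (5,1), (5,3), (5,4) — 19 in total.

19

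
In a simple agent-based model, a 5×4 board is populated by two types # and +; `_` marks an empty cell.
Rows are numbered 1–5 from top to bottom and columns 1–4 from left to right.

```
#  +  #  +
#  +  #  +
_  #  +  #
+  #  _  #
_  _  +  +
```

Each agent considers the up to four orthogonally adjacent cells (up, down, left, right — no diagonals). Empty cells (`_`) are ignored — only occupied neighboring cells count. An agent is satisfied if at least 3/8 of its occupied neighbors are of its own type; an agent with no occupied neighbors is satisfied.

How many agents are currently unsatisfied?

9

(1,1)# 1/2 ok
(1,2)+ 1/3 unhappy
(1,3)# 1/3 unhappy
(1,4)+ 1/2 ok
(2,1)# 1/2 ok
(2,2)+ 1/4 unhappy
(2,3)# 1/4 unhappy
(2,4)+ 1/3 unhappy
(3,2)# 1/3 unhappy
(3,3)+ 0/3 unhappy
(3,4)# 1/3 unhappy
(4,1)+ 0/1 unhappy
(4,2)# 1/2 ok
(4,4)# 1/2 ok
(5,3)+ 1/1 ok
(5,4)+ 1/2 ok
Unsatisfied: (1,2), (1,3), (2,2), (2,3), (2,4), (3,2), (3,3), (3,4), (4,1) — 9 in total.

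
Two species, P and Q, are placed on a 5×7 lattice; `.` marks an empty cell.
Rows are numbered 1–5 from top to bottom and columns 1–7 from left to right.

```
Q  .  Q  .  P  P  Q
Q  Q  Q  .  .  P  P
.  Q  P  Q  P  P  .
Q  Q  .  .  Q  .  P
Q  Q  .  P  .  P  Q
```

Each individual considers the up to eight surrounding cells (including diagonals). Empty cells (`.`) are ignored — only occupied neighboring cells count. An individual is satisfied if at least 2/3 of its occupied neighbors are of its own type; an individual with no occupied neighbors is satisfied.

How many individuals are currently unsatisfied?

8

Row 1: (1,1)Q 2/2 ok · (1,3)Q 2/2 ok · (1,5)P 2/2 ok · (1,6)P 3/4 ok · (1,7)Q 0/3 unhappy
Row 2: (2,1)Q 3/3 ok · (2,2)Q 5/6 ok · (2,3)Q 4/5 ok · (2,6)P 5/6 ok · (2,7)P 3/4 ok
Row 3: (3,2)Q 5/6 ok · (3,3)P 0/5 unhappy · (3,4)Q 2/4 unhappy · (3,5)P 2/4 unhappy · (3,6)P 4/5 ok
Row 4: (4,1)Q 4/4 ok · (4,2)Q 4/5 ok · (4,5)Q 1/5 unhappy · (4,7)P 2/3 ok
Row 5: (5,1)Q 3/3 ok · (5,2)Q 3/3 ok · (5,4)P 0/1 unhappy · (5,6)P 1/3 unhappy · (5,7)Q 0/2 unhappy
Unsatisfied: (1,7), (3,3), (3,4), (3,5), (4,5), (5,4), (5,6), (5,7) — 8 in total.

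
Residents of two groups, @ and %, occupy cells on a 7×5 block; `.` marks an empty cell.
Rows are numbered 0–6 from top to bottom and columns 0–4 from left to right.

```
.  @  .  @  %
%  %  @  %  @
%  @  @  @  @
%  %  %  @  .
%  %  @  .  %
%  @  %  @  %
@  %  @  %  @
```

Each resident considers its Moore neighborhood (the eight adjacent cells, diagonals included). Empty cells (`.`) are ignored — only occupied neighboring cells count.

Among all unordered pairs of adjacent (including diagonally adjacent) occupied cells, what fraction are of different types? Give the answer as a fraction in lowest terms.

Scan each occupied cell's neighbors to the right and below (and the two forward diagonals) so each pair is counted once.
From row 0: 5 unlike of 9 pairs (running 5/9).
From row 1: 9 unlike of 17 pairs (running 14/26).
From row 2: 7 unlike of 15 pairs (running 21/41).
From row 3: 4 unlike of 12 pairs (running 25/53).
From row 4: 5 unlike of 12 pairs (running 30/65).
From row 5: 9 unlike of 17 pairs (running 39/82).
From row 6: 4 unlike of 4 pairs (running 43/86).
Total adjacent occupied pairs: 86; unlike-type pairs: 43.
43/86 reduces to 1/2.

1/2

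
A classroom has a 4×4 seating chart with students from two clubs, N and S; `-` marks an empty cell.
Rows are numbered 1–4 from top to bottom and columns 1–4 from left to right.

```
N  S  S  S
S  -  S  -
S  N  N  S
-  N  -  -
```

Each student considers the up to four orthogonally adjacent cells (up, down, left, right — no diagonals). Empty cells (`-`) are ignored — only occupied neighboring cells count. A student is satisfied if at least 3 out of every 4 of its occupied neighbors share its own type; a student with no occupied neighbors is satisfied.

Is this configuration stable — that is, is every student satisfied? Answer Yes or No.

No

(1,1)N 0/2 not
(1,2)S 1/2 not
(1,3)S 3/3 satisfied
(1,4)S 1/1 satisfied
(2,1)S 1/2 not
(2,3)S 1/2 not
(3,1)S 1/2 not
(3,2)N 2/3 not
(3,3)N 1/3 not
(3,4)S 0/1 not
(4,2)N 1/1 satisfied
For instance (1,1) has only 0/2 same-type neighbors, below 3/4.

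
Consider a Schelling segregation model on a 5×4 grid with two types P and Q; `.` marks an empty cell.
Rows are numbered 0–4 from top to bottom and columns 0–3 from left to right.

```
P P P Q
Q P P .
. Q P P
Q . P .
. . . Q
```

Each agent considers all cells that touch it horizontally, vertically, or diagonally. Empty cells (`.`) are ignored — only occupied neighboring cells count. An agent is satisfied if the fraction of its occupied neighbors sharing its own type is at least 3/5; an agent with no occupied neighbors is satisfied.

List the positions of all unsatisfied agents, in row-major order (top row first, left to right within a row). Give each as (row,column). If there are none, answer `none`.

(0,0)P 2/3 ✓
(0,1)P 4/5 ✓
(0,2)P 3/4 ✓
(0,3)Q 0/2 ✗
(1,0)Q 1/4 ✗
(1,1)P 5/7 ✓
(1,2)P 5/7 ✓
(2,1)Q 2/6 ✗
(2,2)P 4/5 ✓
(2,3)P 3/3 ✓
(3,0)Q 1/1 ✓
(3,2)P 2/4 ✗
(4,3)Q 0/1 ✗

(0,3), (1,0), (2,1), (3,2), (4,3)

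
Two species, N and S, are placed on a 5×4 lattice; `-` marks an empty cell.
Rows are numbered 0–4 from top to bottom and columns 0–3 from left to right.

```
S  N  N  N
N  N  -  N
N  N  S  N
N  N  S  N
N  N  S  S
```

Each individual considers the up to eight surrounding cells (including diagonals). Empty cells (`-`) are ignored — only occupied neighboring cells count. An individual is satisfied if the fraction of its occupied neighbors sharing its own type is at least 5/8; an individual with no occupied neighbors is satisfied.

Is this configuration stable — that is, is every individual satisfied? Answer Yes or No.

Row 0: (0,0)S 0/3 unhappy · (0,1)N 3/4 ok · (0,2)N 4/4 ok · (0,3)N 2/2 ok
Row 1: (1,0)N 4/5 ok · (1,1)N 5/7 ok · (1,3)N 3/4 ok
Row 2: (2,0)N 5/5 ok · (2,1)N 5/7 ok · (2,2)S 1/7 unhappy · (2,3)N 2/4 unhappy
Row 3: (3,0)N 5/5 ok · (3,1)N 5/8 ok · (3,2)S 3/8 unhappy · (3,3)N 1/5 unhappy
Row 4: (4,0)N 3/3 ok · (4,1)N 3/5 unhappy · (4,2)S 2/5 unhappy · (4,3)S 2/3 ok
For instance (0,0) has only 0/3 same-type neighbors, below 5/8.

No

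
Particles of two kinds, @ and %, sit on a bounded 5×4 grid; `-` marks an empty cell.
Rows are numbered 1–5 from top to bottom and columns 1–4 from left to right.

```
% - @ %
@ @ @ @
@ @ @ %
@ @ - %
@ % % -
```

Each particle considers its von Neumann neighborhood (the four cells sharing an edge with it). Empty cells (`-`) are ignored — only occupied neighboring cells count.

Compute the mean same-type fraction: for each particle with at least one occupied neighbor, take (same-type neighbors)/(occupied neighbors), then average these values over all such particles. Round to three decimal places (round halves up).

0.647

(1,1)% 0/1
(1,3)@ 1/2
(1,4)% 0/2
(2,1)@ 2/3
(2,2)@ 3/3
(2,3)@ 4/4
(2,4)@ 1/3
(3,1)@ 3/3
(3,2)@ 4/4
(3,3)@ 2/3
(3,4)% 1/3
(4,1)@ 3/3
(4,2)@ 2/3
(4,4)% 1/1
(5,1)@ 1/2
(5,2)% 1/3
(5,3)% 1/1
Sum over 17 particles: 0/1 + 1/2 + 0/2 + 2/3 + 3/3 + 4/4 + 1/3 + 3/3 + 4/4 + 2/3 + 1/3 + 3/3 + 2/3 + 1/1 + 1/2 + 1/3 + 1/1 = 11; mean = 11 ÷ 17 = 11/17 = 0.647058… → 0.647.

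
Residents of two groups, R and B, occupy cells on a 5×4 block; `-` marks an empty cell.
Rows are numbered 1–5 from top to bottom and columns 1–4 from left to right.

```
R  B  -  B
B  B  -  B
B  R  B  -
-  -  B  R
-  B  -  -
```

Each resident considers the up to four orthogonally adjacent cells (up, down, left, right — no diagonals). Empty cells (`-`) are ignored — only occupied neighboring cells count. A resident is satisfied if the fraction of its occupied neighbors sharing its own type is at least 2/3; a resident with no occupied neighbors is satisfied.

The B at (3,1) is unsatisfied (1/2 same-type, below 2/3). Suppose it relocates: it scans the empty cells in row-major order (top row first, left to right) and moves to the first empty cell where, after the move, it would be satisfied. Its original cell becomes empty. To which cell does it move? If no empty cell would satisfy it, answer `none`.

Vacating (3,1). Empty cells in order:
  (1,3): 2/2 same-type → satisfied — stop here.

(1,3)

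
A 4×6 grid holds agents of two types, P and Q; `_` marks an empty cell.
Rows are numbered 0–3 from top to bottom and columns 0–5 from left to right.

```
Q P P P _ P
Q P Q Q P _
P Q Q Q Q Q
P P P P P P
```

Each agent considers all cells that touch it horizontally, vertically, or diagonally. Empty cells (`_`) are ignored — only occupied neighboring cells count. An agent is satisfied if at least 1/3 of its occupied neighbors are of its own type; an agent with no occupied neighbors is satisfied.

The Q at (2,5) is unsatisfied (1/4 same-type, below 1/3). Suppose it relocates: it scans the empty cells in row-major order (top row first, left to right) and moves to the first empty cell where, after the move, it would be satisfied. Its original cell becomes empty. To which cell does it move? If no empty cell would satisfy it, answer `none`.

Vacating (2,5). Empty cells in order:
  (0,4): 1/4 same-type → still unsatisfied.
  (1,5): 1/3 same-type → satisfied — stop here.

(1,5)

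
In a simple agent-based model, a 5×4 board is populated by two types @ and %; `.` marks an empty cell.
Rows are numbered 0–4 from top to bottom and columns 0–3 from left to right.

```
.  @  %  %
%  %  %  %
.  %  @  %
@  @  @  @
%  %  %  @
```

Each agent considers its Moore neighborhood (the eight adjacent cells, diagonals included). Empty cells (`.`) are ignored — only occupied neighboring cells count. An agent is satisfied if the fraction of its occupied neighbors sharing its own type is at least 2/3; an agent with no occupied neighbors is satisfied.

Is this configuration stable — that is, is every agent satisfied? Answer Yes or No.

Row 0: (0,1)@ 0/4 ✗ · (0,2)% 4/5 ✓ · (0,3)% 3/3 ✓
Row 1: (1,0)% 2/3 ✓ · (1,1)% 4/6 ✓ · (1,2)% 6/8 ✓ · (1,3)% 4/5 ✓
Row 2: (2,1)% 3/7 ✗ · (2,2)@ 3/8 ✗ · (2,3)% 2/5 ✗
Row 3: (3,0)@ 1/4 ✗ · (3,1)@ 3/7 ✗ · (3,2)@ 4/8 ✗ · (3,3)@ 3/5 ✗
Row 4: (4,0)% 1/3 ✗ · (4,1)% 2/5 ✗ · (4,2)% 1/5 ✗ · (4,3)@ 2/3 ✓
For instance (0,1) has only 0/4 same-type neighbors, below 2/3.

No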